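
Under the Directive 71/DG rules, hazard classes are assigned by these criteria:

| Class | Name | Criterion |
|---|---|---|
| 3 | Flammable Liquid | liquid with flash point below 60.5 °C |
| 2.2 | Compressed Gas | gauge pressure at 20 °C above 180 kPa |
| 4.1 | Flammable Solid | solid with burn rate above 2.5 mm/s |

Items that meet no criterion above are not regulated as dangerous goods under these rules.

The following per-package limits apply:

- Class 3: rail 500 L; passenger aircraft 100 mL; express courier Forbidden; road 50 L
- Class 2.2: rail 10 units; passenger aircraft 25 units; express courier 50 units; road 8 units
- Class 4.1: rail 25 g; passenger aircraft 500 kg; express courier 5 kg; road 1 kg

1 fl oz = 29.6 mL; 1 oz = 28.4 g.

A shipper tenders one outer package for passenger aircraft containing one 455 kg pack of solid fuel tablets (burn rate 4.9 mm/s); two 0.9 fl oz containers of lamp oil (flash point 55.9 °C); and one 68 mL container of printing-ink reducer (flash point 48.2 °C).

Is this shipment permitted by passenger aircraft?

No

The solid fuel tablets have burn rate 4.9 mm/s, which is > 2.5 mm/s, so they are Class 4.1 (Flammable Solid).
Lamp oil: flash point 55.9 °C < 60.5 °C → Class 3 (Flammable Liquid).
With flash point 48.2 °C (< 60.5 °C), the printing-ink reducer falls in Class 3.
Total Class 3: (two 0.9 fl oz containers = 53.28 mL) + 68 mL = 121.28 mL.
That exceeds the Class 3 passenger aircraft limit of 100 mL.
Class 4.1 quantity: 455 kg.
455 kg ≤ 500 kg (passenger aircraft limit, Class 4.1) — within limit.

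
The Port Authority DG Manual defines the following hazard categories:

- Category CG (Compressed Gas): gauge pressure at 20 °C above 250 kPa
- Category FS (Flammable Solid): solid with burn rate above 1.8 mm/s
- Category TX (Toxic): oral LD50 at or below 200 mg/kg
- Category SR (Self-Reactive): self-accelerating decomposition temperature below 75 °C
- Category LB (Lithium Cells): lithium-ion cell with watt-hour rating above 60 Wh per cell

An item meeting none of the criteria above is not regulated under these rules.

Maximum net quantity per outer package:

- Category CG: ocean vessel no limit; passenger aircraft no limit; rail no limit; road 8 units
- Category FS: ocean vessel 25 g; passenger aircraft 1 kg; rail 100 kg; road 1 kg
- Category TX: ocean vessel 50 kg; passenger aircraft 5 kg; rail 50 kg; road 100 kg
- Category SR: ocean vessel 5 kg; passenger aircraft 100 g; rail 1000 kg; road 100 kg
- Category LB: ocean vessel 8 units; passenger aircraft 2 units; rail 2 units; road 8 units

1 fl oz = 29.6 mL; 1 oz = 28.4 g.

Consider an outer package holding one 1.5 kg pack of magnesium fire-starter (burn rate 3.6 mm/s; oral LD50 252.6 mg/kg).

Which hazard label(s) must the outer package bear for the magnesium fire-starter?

Category FS

With burn rate 3.6 mm/s (> 1.8 mm/s), the magnesium fire-starter falls in Category FS.
Only the Category FS label is required.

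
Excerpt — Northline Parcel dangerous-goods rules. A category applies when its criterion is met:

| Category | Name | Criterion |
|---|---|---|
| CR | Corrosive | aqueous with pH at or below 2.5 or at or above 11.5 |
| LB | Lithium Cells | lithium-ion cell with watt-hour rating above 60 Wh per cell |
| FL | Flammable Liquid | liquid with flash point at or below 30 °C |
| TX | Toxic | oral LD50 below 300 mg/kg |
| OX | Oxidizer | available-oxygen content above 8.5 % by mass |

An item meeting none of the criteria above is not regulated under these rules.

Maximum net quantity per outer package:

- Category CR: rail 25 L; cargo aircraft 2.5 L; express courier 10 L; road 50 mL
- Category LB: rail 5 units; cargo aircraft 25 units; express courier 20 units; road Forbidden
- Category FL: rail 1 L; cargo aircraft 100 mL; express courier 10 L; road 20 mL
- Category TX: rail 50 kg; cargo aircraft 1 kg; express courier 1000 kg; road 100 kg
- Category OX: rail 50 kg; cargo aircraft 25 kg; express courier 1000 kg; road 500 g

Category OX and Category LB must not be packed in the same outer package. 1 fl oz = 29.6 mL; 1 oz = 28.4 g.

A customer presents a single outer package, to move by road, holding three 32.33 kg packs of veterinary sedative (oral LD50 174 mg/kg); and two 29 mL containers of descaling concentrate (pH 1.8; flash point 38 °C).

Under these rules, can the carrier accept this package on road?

No

Oral LD50 174 mg/kg meets the Category TX criterion (Toxic), so the veterinary sedative is Category TX.
The descaling concentrate has pH 1.8, which is ≤ 2.5, so it is Category CR (Corrosive).
Category TX quantity: three 32.33 kg packs = 96.99 kg.
96.99 kg is within the road limit of 100 kg for Category TX.
Category CR quantity: two 29 mL containers = 58 mL.
58 mL > 50 mL (road limit, Category CR) — over the limit.
The segregation rule (Category OX with Category LB) does not apply to Category TX with Category CR.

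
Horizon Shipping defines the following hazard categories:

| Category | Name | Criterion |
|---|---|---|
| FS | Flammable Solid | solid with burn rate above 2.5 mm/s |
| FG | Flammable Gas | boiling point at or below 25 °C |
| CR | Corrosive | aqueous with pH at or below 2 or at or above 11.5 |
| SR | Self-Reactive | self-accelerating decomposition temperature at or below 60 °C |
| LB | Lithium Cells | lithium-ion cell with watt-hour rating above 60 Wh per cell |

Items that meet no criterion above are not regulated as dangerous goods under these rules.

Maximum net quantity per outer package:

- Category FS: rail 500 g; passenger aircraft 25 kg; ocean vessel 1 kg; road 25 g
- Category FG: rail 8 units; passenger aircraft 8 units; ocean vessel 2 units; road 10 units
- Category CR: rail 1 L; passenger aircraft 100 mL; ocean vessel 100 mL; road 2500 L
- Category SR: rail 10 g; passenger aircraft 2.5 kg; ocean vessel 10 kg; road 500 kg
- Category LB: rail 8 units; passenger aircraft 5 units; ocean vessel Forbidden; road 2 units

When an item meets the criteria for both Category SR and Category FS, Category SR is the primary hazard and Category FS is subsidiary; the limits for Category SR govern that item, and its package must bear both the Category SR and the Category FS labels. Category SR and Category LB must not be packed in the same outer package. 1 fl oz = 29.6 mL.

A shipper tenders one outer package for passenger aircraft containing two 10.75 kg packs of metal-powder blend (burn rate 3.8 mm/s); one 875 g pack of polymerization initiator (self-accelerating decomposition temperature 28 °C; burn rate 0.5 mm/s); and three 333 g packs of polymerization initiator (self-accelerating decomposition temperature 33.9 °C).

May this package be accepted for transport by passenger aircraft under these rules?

With burn rate 3.8 mm/s (> 2.5 mm/s), the metal-powder blend falls in Category FS.
With self-accelerating decomposition temperature 28 °C (≤ 60 °C), the polymerization initiator falls in Category SR.
Polymerization initiator: self-accelerating decomposition temperature 33.9 °C ≤ 60 °C → Category SR (Self-Reactive).
Category SR net quantity: 875 g + (three 333 g packs = 999 g) = 1.874 kg.
That is within the Category SR passenger aircraft limit of 2.5 kg.
Category FS quantity: two 10.75 kg packs = 21.5 kg.
21.5 kg ≤ 25 kg (passenger aircraft limit, Category FS) — within limit.
The segregation rule (Category SR with Category LB) does not apply to Category SR with Category FS.
Every hazard category is within its passenger aircraft limit and no segregation rule is violated.

Yes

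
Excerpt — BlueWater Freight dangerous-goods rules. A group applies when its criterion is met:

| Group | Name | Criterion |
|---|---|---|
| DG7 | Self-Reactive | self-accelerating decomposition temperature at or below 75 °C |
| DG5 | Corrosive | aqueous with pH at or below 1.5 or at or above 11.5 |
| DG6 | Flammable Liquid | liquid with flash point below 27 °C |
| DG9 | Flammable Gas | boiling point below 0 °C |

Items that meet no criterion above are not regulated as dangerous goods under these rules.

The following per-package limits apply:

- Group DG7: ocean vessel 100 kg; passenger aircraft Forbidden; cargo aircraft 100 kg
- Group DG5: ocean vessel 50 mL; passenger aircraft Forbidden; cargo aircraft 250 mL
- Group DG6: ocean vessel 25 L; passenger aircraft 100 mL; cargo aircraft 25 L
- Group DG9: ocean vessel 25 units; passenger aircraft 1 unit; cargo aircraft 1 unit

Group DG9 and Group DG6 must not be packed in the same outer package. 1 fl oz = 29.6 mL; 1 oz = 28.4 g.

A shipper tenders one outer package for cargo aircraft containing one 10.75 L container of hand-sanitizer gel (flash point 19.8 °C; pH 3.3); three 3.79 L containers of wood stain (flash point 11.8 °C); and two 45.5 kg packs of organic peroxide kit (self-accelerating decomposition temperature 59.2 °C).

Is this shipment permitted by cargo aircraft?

Yes

The hand-sanitizer gel has flash point 19.8 °C, which is < 27 °C, so it is Group DG6 (Flammable Liquid).
With flash point 11.8 °C (< 27 °C), the wood stain falls in Group DG6.
Self-accelerating decomposition temperature 59.2 °C meets the Group DG7 criterion (Self-Reactive), so the organic peroxide kit is Group DG7.
Total Group DG6: 10.75 L + (three 3.79 L containers = 11.37 L) = 22.12 L.
22.12 L is within the cargo aircraft limit of 25 L for Group DG6.
Group DG7 quantity: two 45.5 kg packs = 91 kg.
91 kg is within the cargo aircraft limit of 100 kg for Group DG7.
The segregation rule (Group DG9 with Group DG6) does not apply to Group DG6 with Group DG7.
Every hazard group is within its cargo aircraft limit and no segregation rule is violated.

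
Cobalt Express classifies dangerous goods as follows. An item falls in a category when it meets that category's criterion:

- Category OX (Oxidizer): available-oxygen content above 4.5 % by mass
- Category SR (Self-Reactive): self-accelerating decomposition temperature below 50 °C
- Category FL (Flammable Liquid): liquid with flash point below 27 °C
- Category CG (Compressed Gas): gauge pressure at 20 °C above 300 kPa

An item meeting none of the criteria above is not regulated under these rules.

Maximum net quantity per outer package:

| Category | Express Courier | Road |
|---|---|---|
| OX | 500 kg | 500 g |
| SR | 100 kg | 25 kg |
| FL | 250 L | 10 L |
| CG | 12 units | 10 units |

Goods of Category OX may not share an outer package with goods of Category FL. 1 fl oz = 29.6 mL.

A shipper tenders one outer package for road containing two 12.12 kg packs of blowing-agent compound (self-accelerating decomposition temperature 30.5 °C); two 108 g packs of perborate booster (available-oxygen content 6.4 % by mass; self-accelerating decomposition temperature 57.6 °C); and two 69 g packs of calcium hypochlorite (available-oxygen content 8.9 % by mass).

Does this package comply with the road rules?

With self-accelerating decomposition temperature 30.5 °C (< 50 °C), the blowing-agent compound falls in Category SR.
With available-oxygen content 6.4 % by mass (> 4.5 % by mass), the perborate booster falls in Category OX.
Calcium hypochlorite: available-oxygen content 8.9 % by mass > 4.5 % by mass → Category OX (Oxidizer).
Total Category OX: (two 108 g packs = 216 g) + (two 69 g packs = 138 g) = 354 g.
That is within the Category OX road limit of 500 g.
Category SR quantity: two 12.12 kg packs = 24.24 kg.
That is within the Category SR road limit of 25 kg.
The segregation rule (Category OX with Category FL) does not apply to Category OX with Category SR.
Every hazard category is within its road limit and no segregation rule is violated.

Yes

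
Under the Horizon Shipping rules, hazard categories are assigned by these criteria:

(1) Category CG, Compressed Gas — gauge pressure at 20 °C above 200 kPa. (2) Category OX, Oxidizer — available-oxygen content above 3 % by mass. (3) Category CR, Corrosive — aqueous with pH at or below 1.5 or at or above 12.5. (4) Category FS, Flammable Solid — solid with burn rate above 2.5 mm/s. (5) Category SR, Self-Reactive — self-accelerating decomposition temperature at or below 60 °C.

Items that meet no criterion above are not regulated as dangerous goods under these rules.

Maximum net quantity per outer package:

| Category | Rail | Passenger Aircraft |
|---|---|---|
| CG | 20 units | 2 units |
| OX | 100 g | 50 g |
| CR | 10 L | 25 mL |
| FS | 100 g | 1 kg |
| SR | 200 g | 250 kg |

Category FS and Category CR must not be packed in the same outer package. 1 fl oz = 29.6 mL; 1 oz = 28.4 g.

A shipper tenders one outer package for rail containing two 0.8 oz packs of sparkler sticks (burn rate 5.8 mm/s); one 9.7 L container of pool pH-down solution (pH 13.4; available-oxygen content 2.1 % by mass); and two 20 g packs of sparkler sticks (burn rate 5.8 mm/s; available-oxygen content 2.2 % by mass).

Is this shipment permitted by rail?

No

The sparkler sticks have burn rate 5.8 mm/s, which is > 2.5 mm/s, so they are Category FS (Flammable Solid).
The pool pH-down solution has pH 13.4, which is ≥ 12.5, so it is Category CR (Corrosive).
Burn rate 5.8 mm/s meets the Category FS criterion (Flammable Solid), so the sparkler sticks are Category FS.
Total Category FS: (two 0.8 oz packs = 45.44 g) + (two 20 g packs = 40 g) = 85.44 g.
That is within the Category FS rail limit of 100 g.
Category CR quantity: 9.7 L.
That is within the Category CR rail limit of 10 L.
Category FS and Category CR may not share an outer package.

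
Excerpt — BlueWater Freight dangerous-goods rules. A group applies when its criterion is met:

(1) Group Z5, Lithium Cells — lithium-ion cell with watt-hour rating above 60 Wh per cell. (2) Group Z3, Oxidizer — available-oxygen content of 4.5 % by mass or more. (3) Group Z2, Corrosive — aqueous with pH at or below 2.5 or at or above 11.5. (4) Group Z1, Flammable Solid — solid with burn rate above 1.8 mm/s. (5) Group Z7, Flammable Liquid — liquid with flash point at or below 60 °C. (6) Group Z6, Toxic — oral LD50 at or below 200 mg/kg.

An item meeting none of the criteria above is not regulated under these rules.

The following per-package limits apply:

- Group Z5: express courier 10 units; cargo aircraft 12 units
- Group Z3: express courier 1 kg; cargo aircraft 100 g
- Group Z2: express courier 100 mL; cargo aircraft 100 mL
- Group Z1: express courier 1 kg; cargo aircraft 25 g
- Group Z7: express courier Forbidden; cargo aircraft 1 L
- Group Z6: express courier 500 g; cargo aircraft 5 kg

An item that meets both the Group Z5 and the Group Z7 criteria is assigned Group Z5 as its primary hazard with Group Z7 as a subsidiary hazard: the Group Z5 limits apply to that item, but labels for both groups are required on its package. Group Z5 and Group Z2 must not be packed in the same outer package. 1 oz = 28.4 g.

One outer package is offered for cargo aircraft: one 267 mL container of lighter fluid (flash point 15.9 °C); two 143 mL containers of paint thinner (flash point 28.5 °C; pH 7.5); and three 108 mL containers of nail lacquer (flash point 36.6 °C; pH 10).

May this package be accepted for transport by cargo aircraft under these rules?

Yes

With flash point 15.9 °C (≤ 60 °C), the lighter fluid falls in Group Z7.
The paint thinner has flash point 28.5 °C, which is ≤ 60 °C, so it is Group Z7 (Flammable Liquid).
With flash point 36.6 °C (≤ 60 °C), the nail lacquer falls in Group Z7.
Total Group Z7: 267 mL + (two 143 mL containers = 286 mL) + (three 108 mL containers = 324 mL) = 877 mL.
That is within the Group Z7 cargo aircraft limit of 1 L.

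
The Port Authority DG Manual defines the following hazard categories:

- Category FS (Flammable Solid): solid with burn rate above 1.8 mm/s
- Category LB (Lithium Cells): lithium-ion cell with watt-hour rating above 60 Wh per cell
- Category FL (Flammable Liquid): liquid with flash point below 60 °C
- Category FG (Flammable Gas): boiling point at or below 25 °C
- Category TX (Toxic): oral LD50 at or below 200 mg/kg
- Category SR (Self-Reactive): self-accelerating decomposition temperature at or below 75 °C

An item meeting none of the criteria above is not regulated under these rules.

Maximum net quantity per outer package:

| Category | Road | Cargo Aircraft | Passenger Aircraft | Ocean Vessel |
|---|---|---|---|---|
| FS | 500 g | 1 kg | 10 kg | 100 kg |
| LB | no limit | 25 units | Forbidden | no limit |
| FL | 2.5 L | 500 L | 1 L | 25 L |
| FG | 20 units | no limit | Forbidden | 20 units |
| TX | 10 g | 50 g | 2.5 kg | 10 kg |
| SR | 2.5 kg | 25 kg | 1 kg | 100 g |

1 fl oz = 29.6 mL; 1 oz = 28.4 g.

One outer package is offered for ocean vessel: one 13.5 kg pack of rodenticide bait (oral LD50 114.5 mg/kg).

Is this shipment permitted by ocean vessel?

With oral LD50 114.5 mg/kg (≤ 200 mg/kg), the rodenticide bait falls in Category TX.
Category TX quantity: 13.5 kg.
13.5 kg > 10 kg (ocean vessel limit, Category TX) — over the limit.

No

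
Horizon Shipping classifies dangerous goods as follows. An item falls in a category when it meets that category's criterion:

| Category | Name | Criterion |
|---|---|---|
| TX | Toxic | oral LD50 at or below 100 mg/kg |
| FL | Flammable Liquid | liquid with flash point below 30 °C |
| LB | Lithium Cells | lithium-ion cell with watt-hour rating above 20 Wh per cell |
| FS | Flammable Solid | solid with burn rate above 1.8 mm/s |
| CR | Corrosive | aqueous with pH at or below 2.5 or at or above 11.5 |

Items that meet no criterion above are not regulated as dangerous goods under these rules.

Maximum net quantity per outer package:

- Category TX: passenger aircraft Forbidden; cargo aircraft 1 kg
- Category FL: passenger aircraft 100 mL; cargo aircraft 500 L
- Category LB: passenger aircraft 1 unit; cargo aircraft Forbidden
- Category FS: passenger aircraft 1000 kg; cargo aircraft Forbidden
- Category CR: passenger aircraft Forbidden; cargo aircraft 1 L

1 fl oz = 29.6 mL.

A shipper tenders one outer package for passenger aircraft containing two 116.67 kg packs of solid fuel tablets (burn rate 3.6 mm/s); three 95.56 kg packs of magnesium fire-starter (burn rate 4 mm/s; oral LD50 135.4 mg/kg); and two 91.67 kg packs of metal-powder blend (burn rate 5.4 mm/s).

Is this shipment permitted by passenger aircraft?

Solid fuel tablets: burn rate 3.6 mm/s > 1.8 mm/s → Category FS (Flammable Solid).
The magnesium fire-starter has burn rate 4 mm/s, which is > 1.8 mm/s, so it is Category FS (Flammable Solid).
Metal-powder blend: burn rate 5.4 mm/s > 1.8 mm/s → Category FS (Flammable Solid).
Category FS net quantity: (two 116.67 kg packs = 233.34 kg) + (three 95.56 kg packs = 286.68 kg) + (two 91.67 kg packs = 183.34 kg) = 703.36 kg.
That is within the Category FS passenger aircraft limit of 1000 kg.

Yes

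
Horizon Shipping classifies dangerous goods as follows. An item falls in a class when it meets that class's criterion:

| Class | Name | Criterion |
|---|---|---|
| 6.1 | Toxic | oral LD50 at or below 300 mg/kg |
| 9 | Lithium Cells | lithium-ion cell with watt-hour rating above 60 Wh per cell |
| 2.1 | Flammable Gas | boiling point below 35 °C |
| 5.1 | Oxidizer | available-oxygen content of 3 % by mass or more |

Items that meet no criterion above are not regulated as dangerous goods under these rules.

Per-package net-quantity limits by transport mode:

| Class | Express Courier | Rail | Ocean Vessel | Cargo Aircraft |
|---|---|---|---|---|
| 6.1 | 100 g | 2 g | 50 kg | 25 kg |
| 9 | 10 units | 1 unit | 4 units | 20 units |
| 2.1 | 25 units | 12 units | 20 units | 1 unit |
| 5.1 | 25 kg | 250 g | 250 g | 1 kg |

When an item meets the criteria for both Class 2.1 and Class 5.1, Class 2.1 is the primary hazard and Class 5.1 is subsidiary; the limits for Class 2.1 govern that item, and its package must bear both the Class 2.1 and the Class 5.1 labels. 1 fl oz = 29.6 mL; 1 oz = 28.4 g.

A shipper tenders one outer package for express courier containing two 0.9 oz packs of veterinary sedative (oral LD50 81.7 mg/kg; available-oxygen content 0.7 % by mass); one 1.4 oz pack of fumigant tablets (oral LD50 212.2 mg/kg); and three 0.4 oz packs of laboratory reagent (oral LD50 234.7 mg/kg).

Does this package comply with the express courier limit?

No

Oral LD50 81.7 mg/kg meets the Class 6.1 criterion (Toxic), so the veterinary sedative is Class 6.1.
With oral LD50 212.2 mg/kg (≤ 300 mg/kg), the fumigant tablets fall in Class 6.1.
Oral LD50 234.7 mg/kg meets the Class 6.1 criterion (Toxic), so the laboratory reagent is Class 6.1.
Total Class 6.1: (two 0.9 oz packs = 51.12 g) + (one 1.4 oz pack = 39.76 g) + (three 0.4 oz packs = 34.08 g) = 124.96 g.
124.96 g > 100 g (express courier limit, Class 6.1) — over the limit.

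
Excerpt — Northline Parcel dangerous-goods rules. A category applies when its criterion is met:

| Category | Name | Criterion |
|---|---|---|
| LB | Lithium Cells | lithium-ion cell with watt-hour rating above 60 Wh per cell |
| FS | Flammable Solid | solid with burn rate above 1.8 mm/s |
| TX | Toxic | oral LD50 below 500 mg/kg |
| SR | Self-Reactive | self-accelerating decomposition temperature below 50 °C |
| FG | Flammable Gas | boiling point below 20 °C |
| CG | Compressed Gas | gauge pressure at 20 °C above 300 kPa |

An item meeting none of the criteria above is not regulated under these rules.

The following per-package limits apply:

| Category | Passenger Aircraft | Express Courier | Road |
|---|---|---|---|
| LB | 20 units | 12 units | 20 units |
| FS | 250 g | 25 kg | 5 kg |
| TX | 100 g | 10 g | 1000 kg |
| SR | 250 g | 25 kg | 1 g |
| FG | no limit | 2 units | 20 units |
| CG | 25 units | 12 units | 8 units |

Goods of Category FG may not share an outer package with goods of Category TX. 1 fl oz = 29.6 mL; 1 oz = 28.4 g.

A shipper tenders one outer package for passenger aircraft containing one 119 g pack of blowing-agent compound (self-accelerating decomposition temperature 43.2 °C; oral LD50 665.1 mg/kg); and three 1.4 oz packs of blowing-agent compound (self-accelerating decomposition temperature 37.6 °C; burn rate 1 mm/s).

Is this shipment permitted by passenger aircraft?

The blowing-agent compound has self-accelerating decomposition temperature 43.2 °C, which is < 50 °C, so it is Category SR (Self-Reactive).
Self-accelerating decomposition temperature 37.6 °C meets the Category SR criterion (Self-Reactive), so the blowing-agent compound is Category SR.
Total Category SR: 119 g + (three 1.4 oz packs = 119.28 g) = 238.28 g.
238.28 g ≤ 250 g (passenger aircraft limit, Category SR) — within limit.

Yes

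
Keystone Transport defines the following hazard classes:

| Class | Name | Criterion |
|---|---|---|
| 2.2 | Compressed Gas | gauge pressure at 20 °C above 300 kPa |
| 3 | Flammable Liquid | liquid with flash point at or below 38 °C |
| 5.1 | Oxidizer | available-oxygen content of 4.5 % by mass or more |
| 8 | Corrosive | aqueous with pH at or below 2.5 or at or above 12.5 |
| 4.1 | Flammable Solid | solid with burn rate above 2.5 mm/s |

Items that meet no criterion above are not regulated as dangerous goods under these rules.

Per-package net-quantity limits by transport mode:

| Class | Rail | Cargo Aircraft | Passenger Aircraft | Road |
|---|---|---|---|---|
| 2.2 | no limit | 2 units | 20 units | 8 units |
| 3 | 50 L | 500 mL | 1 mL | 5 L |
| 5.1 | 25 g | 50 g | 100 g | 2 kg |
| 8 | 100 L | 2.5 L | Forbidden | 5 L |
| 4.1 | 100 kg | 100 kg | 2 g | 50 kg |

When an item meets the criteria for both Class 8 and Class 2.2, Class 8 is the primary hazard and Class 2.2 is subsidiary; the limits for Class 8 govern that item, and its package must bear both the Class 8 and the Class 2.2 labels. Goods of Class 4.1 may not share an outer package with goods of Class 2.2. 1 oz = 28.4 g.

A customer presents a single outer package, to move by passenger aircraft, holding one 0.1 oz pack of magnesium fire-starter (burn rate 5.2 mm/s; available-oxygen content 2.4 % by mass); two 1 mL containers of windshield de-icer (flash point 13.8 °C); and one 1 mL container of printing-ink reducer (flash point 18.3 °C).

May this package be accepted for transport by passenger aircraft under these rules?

With burn rate 5.2 mm/s (> 2.5 mm/s), the magnesium fire-starter falls in Class 4.1.
Flash point 13.8 °C meets the Class 3 criterion (Flammable Liquid), so the windshield de-icer is Class 3.
With flash point 18.3 °C (≤ 38 °C), the printing-ink reducer falls in Class 3.
Class 4.1 quantity: one 0.1 oz pack = 2.84 g.
2.84 g > 2 g (passenger aircraft limit, Class 4.1) — over the limit.
Class 3 net quantity: (two 1 mL containers = 2 mL) + 1 mL = 3 mL.
3 mL exceeds the passenger aircraft limit of 1 mL for Class 3.
The segregation rule (Class 4.1 with Class 2.2) does not apply to Class 4.1 with Class 3.

No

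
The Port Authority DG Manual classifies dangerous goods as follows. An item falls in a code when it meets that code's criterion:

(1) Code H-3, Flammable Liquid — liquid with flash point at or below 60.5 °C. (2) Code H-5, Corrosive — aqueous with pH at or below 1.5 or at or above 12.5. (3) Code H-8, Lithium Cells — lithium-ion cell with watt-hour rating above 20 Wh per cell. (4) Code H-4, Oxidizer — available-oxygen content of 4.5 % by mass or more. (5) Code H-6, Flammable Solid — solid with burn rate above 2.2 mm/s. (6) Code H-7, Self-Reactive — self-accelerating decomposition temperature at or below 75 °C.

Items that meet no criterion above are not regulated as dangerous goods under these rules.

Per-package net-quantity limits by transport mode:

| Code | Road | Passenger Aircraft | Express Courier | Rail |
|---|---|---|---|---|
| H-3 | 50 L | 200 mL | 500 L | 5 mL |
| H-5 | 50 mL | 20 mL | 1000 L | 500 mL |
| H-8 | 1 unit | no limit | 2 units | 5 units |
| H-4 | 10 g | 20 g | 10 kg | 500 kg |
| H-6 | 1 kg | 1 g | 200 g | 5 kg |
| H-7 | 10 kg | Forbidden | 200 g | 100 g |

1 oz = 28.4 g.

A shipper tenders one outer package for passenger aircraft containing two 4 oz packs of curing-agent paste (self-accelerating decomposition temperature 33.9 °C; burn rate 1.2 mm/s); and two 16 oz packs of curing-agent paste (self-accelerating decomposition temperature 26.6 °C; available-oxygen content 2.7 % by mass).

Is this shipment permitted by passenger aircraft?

Curing-agent paste: self-accelerating decomposition temperature 33.9 °C ≤ 75 °C → Code H-7 (Self-Reactive).
Self-accelerating decomposition temperature 26.6 °C meets the Code H-7 criterion (Self-Reactive), so the curing-agent paste is Code H-7.
Total Code H-7: (two 4 oz packs = 227.2 g) + (two 16 oz packs = 908.8 g) = 1.136 kg.
By passenger aircraft, Code H-7 is Forbidden regardless of quantity.

No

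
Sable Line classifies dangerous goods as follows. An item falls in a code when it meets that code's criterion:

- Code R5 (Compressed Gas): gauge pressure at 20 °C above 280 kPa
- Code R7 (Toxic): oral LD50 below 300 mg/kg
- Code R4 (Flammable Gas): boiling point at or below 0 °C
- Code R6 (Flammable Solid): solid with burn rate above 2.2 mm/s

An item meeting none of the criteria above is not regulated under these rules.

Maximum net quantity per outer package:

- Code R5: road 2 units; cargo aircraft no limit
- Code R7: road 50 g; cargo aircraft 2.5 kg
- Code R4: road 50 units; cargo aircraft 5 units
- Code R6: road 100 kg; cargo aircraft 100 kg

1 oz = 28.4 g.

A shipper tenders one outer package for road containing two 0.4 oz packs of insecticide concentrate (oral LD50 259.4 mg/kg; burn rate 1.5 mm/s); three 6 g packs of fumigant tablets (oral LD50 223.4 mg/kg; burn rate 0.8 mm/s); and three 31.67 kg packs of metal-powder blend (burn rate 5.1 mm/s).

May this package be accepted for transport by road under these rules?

Insecticide concentrate: oral LD50 259.4 mg/kg < 300 mg/kg → Code R7 (Toxic).
With oral LD50 223.4 mg/kg (< 300 mg/kg), the fumigant tablets fall in Code R7.
The metal-powder blend has burn rate 5.1 mm/s, which is > 2.2 mm/s, so it is Code R6 (Flammable Solid).
Code R7 net quantity: (two 0.4 oz packs = 22.72 g) + (three 6 g packs = 18 g) = 40.72 g.
That is within the Code R7 road limit of 50 g.
Code R6 quantity: three 31.67 kg packs = 95.01 kg.
95.01 kg is within the road limit of 100 kg for Code R6.
Every hazard code is within its road limit and no segregation rule is violated.

Yes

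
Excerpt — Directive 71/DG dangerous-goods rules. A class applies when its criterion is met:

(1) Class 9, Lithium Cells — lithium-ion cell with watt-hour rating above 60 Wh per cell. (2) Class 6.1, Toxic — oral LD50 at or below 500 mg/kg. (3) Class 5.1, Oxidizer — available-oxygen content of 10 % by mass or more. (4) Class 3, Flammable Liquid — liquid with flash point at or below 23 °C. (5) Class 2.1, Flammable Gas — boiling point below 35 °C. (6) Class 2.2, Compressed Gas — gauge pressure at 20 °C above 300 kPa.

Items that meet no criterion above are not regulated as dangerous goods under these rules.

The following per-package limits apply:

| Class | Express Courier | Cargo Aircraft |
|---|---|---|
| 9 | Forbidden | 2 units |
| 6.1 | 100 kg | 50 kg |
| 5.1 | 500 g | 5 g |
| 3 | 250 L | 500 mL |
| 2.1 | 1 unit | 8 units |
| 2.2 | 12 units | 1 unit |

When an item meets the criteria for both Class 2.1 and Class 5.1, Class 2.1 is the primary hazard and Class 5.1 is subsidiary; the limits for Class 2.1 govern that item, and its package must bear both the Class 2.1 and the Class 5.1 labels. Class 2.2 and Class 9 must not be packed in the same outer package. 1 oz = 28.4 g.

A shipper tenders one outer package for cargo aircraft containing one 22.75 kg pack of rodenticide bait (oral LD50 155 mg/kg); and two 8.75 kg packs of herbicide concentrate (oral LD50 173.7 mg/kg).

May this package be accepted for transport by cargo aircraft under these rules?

With oral LD50 155 mg/kg (≤ 500 mg/kg), the rodenticide bait falls in Class 6.1.
The herbicide concentrate has oral LD50 173.7 mg/kg, which is ≤ 500 mg/kg, so it is Class 6.1 (Toxic).
Total Class 6.1: 22.75 kg + (two 8.75 kg packs = 17.5 kg) = 40.25 kg.
40.25 kg is within the cargo aircraft limit of 50 kg for Class 6.1.

Yes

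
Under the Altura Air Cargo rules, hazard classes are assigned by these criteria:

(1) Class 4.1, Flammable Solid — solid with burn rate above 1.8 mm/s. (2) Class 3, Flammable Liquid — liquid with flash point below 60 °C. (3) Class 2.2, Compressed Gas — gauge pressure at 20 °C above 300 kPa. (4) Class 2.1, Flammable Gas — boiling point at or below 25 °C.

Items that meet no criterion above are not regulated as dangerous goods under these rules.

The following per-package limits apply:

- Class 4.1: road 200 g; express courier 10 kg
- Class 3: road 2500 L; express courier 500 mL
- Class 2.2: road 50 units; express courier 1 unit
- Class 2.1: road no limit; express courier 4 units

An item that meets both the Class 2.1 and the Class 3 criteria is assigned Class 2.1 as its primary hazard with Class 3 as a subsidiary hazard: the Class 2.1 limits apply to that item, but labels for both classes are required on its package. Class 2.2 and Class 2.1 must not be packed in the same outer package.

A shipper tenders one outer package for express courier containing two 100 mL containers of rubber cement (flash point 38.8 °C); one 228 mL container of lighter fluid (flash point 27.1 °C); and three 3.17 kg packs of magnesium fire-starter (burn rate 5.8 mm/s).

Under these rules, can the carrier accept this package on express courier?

With flash point 38.8 °C (< 60 °C), the rubber cement falls in Class 3.
The lighter fluid has flash point 27.1 °C, which is < 60 °C, so it is Class 3 (Flammable Liquid).
Burn rate 5.8 mm/s meets the Class 4.1 criterion (Flammable Solid), so the magnesium fire-starter is Class 4.1.
Class 4.1 quantity: three 3.17 kg packs = 9.51 kg.
9.51 kg ≤ 10 kg (express courier limit, Class 4.1) — within limit.
Total Class 3: (two 100 mL containers = 200 mL) + 228 mL = 428 mL.
428 mL is within the express courier limit of 500 mL for Class 3.
The segregation rule (Class 2.2 with Class 2.1) does not apply to Class 4.1 with Class 3.
Every hazard class is within its express courier limit and no segregation rule is violated.

Yes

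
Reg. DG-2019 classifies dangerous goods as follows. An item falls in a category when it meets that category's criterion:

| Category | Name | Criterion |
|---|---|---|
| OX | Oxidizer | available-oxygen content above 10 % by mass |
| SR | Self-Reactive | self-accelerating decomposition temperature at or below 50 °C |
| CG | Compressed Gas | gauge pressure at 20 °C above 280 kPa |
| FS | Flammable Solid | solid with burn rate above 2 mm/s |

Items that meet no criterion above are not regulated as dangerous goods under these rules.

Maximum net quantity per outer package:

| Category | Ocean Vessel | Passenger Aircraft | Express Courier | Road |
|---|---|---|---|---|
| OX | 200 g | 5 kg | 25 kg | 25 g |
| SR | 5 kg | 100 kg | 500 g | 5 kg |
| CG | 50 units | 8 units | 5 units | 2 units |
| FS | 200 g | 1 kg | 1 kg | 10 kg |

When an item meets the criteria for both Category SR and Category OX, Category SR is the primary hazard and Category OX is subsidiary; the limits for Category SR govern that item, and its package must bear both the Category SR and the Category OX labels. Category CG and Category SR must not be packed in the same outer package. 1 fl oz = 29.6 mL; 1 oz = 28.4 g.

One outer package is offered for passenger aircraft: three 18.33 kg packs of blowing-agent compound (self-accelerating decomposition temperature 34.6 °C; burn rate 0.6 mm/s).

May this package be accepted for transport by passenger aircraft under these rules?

With self-accelerating decomposition temperature 34.6 °C (≤ 50 °C), the blowing-agent compound falls in Category SR.
Category SR quantity: three 18.33 kg packs = 54.99 kg.
That is within the Category SR passenger aircraft limit of 100 kg.

Yes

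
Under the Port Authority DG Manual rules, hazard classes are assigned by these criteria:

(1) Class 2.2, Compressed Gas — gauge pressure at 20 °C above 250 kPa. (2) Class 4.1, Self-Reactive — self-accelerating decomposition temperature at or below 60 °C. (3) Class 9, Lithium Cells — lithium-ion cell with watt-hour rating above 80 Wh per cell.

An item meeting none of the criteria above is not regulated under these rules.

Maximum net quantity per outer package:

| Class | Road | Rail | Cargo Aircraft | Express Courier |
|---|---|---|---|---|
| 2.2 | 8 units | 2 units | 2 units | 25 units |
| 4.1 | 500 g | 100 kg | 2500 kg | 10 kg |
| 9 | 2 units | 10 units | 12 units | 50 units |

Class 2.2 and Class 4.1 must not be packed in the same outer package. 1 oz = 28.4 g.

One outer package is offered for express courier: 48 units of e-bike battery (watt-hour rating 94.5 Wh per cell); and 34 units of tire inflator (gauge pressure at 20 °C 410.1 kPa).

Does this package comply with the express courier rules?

Watt-hour rating 94.5 Wh per cell meets the Class 9 criterion (Lithium Cells), so the e-bike battery is Class 9.
Tire inflator: gauge pressure at 20 °C 410.1 kPa > 250 kPa → Class 2.2 (Compressed Gas).
Class 2.2 quantity: 34 units.
34 units exceeds the express courier limit of 25 units for Class 2.2.
Class 9 quantity: 48 units.
48 units ≤ 50 units (express courier limit, Class 9) — within limit.
The segregation rule (Class 2.2 with Class 4.1) does not apply to Class 2.2 with Class 9.

No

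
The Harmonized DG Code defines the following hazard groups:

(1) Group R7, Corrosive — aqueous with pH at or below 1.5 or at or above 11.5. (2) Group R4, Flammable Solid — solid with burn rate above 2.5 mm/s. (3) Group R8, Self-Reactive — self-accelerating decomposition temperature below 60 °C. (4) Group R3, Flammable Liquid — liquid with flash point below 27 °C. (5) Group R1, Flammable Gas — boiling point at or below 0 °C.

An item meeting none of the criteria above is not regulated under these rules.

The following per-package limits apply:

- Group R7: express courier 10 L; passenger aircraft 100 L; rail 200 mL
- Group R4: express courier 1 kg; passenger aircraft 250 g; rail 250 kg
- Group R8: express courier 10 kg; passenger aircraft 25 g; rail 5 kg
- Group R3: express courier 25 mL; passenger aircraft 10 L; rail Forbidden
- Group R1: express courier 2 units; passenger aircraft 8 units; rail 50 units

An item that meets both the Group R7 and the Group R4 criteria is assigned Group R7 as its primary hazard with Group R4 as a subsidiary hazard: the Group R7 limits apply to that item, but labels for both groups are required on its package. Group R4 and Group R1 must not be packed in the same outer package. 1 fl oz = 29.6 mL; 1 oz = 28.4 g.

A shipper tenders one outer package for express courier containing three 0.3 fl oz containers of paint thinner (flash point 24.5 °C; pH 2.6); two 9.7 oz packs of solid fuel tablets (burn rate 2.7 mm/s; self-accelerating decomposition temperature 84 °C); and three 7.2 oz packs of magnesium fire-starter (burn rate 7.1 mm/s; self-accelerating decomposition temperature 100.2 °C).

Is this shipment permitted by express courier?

Paint thinner: flash point 24.5 °C < 27 °C → Group R3 (Flammable Liquid).
With burn rate 2.7 mm/s (> 2.5 mm/s), the solid fuel tablets fall in Group R4.
Magnesium fire-starter: burn rate 7.1 mm/s > 2.5 mm/s → Group R4 (Flammable Solid).
Group R4 net quantity: (two 9.7 oz packs = 550.96 g) + (three 7.2 oz packs = 613.44 g) = 1164.4 g.
That exceeds the Group R4 express courier limit of 1 kg.
Group R3 quantity: three 0.3 fl oz containers = 26.64 mL.
26.64 mL > 25 mL (express courier limit, Group R3) — over the limit.
The segregation rule (Group R4 with Group R1) does not apply to Group R4 with Group R3.

No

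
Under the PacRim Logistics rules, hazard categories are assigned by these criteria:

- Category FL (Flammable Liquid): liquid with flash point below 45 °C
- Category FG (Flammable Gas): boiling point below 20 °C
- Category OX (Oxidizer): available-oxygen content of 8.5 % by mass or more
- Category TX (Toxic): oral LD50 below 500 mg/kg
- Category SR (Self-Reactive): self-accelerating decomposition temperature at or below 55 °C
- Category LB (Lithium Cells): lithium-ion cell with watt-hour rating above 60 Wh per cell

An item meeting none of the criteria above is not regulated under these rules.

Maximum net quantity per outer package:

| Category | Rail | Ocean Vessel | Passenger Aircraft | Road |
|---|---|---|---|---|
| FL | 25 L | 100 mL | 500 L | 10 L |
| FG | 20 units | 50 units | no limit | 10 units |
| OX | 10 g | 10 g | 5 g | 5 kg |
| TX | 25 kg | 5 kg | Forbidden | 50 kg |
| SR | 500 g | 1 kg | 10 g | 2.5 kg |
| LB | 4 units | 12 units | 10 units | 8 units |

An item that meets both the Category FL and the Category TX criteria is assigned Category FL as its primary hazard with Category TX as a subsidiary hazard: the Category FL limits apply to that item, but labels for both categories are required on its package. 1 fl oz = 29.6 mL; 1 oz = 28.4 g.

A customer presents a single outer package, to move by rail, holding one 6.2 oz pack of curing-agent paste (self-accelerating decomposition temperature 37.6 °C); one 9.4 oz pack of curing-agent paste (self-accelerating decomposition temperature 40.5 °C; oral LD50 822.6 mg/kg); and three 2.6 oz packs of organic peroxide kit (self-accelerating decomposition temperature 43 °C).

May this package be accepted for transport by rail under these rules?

No

The curing-agent paste has self-accelerating decomposition temperature 37.6 °C, which is ≤ 55 °C, so it is Category SR (Self-Reactive).
With self-accelerating decomposition temperature 40.5 °C (≤ 55 °C), the curing-agent paste falls in Category SR.
The organic peroxide kit has self-accelerating decomposition temperature 43 °C, which is ≤ 55 °C, so it is Category SR (Self-Reactive).
Category SR net quantity: (one 6.2 oz pack = 176.08 g) + (one 9.4 oz pack = 266.96 g) + (three 2.6 oz packs = 221.52 g) = 664.56 g.
664.56 g exceeds the rail limit of 500 g for Category SR.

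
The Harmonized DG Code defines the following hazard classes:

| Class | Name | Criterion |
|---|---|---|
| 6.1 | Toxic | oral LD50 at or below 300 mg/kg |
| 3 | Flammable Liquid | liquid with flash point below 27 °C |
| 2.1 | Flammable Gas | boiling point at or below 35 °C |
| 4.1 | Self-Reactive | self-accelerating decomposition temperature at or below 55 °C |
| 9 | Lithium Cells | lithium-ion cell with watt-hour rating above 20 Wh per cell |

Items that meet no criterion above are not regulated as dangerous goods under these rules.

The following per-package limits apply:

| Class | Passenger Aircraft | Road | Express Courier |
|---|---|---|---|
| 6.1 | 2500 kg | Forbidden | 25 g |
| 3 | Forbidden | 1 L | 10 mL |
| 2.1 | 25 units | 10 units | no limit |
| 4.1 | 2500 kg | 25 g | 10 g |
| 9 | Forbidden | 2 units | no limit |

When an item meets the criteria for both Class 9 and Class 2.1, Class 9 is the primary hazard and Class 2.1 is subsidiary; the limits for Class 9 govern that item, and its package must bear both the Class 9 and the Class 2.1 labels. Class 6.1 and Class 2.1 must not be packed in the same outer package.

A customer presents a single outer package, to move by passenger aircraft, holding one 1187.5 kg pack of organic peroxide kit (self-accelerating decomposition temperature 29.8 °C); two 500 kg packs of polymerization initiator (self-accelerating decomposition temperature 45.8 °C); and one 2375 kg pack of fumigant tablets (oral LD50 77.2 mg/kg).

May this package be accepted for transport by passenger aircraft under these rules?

Organic peroxide kit: self-accelerating decomposition temperature 29.8 °C ≤ 55 °C → Class 4.1 (Self-Reactive).
Self-accelerating decomposition temperature 45.8 °C meets the Class 4.1 criterion (Self-Reactive), so the polymerization initiator is Class 4.1.
Oral LD50 77.2 mg/kg meets the Class 6.1 criterion (Toxic), so the fumigant tablets are Class 6.1.
Class 6.1 quantity: 2375 kg.
2375 kg ≤ 2500 kg (passenger aircraft limit, Class 6.1) — within limit.
Total Class 4.1: 1187.5 kg + (two 500 kg packs = 1000 kg) = 2187.5 kg.
That is within the Class 4.1 passenger aircraft limit of 2500 kg.
The segregation rule (Class 6.1 with Class 2.1) does not apply to Class 6.1 with Class 4.1.
Every hazard class is within its passenger aircraft limit and no segregation rule is violated.

Yes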